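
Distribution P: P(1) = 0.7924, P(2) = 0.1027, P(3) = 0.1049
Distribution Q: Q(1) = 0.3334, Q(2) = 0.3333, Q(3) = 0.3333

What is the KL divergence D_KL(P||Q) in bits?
0.6403 bits

D_KL(P||Q) = Σ P(x) log₂(P(x)/Q(x))

Computing term by term:
  P(1)·log₂(P(1)/Q(1)) = 0.7924·log₂(0.7924/0.3334) = 0.98969
  P(2)·log₂(P(2)/Q(2)) = 0.1027·log₂(0.1027/0.3333) = -0.17442
  P(3)·log₂(P(3)/Q(3)) = 0.1049·log₂(0.1049/0.3333) = -0.17495

D_KL(P||Q) = 0.98969 - 0.17442 - 0.17495 = 0.64032 ≈ 0.6403 bits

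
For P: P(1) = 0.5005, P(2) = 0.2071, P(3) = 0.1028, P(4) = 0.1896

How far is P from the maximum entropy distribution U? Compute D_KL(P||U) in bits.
0.2375 bits

U(i) = 1/4 for all i

D_KL(P||U) = Σ P(x) log₂(P(x) / (1/4))
           = Σ P(x) log₂(P(x)) + log₂(4)
           = log₂(4) - H(P)

H(P) = -Σ P(x) log₂(P(x)):
  -P(1)·log₂(P(1)) = -(0.5005)·log₂(0.5005) = 0.49978
  -P(2)·log₂(P(2)) = -(0.2071)·log₂(0.2071) = 0.47045
  -P(3)·log₂(P(3)) = -(0.1028)·log₂(0.1028) = 0.33740
  -P(4)·log₂(P(4)) = -(0.1896)·log₂(0.1896) = 0.45484
H(P) = 0.49978 + 0.47045 + 0.33740 + 0.45484 = 1.76247 bits

log₂(4) = 2.00000 bits

D_KL(P||U) = 2.00000 - 1.76247 = 0.23753 ≈ 0.2375 bits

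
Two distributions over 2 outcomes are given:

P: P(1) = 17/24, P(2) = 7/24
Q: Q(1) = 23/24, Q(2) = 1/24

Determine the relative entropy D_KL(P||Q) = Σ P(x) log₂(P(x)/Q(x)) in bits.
0.5099 bits

D_KL(P||Q) = Σ P(x) log₂(P(x)/Q(x))

Computing term by term:
  P(1)·log₂(P(1)/Q(1)) = (17/24)·log₂((17/24)/(23/24)) = -0.30890
  P(2)·log₂(P(2)/Q(2)) = (7/24)·log₂((7/24)/(1/24)) = 0.81881

D_KL(P||Q) = -0.30890 + 0.81881 = 0.50991 ≈ 0.5099 bits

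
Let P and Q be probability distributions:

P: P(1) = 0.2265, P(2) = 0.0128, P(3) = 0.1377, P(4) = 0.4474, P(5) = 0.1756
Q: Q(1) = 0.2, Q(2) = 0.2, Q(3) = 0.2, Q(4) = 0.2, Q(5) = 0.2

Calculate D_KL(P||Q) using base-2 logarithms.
0.4025 bits

D_KL(P||Q) = Σ P(x) log₂(P(x)/Q(x))

Computing term by term:
  P(1)·log₂(P(1)/Q(1)) = 0.2265·log₂(0.2265/0.2) = 0.04066
  P(2)·log₂(P(2)/Q(2)) = 0.0128·log₂(0.0128/0.2) = -0.05076
  P(3)·log₂(P(3)/Q(3)) = 0.1377·log₂(0.1377/0.2) = -0.07415
  P(4)·log₂(P(4)/Q(4)) = 0.4474·log₂(0.4474/0.2) = 0.51968
  P(5)·log₂(P(5)/Q(5)) = 0.1756·log₂(0.1756/0.2) = -0.03296

D_KL(P||Q) = 0.04066 - 0.05076 - 0.07415 + 0.51968 - 0.03296 = 0.40247 ≈ 0.4025 bits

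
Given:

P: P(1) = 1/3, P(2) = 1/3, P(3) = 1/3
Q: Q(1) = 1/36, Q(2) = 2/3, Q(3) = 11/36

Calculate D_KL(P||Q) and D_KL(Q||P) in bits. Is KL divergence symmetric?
D_KL(P||Q) = 0.9035 bits, D_KL(Q||P) = 0.5287 bits. No, KL divergence is not symmetric.

D_KL(P||Q) = Σ P(x) log₂(P(x)/Q(x))

Computing term by term:
  P(1)·log₂(P(1)/Q(1)) = (1/3)·log₂((1/3)/(1/36)) = 1.19499
  P(2)·log₂(P(2)/Q(2)) = (1/3)·log₂((1/3)/(2/3)) = -0.33333
  P(3)·log₂(P(3)/Q(3)) = (1/3)·log₂((1/3)/(11/36)) = 0.04184

D_KL(P||Q) = 1.19499 - 0.33333 + 0.04184 = 0.90350 ≈ 0.9035 bits

D_KL(Q||P) = Σ Q(x) log₂(Q(x)/P(x))

Computing term by term:
  Q(1)·log₂(Q(1)/P(1)) = (1/36)·log₂((1/36)/(1/3)) = -0.09958
  Q(2)·log₂(Q(2)/P(2)) = (2/3)·log₂((2/3)/(1/3)) = 0.66667
  Q(3)·log₂(Q(3)/P(3)) = (11/36)·log₂((11/36)/(1/3)) = -0.03836

D_KL(Q||P) = -0.09958 + 0.66667 - 0.03836 = 0.52873 ≈ 0.5287 bits

These are NOT equal (difference: 0.3748 bits). KL divergence is asymmetric: D_KL(P||Q) ≠ D_KL(Q||P) in general.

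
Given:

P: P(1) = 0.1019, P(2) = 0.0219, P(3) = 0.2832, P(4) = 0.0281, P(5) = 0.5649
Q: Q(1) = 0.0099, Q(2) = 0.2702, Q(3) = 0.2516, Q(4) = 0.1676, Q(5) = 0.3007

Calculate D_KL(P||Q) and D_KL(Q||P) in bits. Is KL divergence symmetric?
D_KL(P||Q) = 0.7532 bits, D_KL(Q||P) = 1.0615 bits. No, KL divergence is not symmetric.

D_KL(P||Q) = Σ P(x) log₂(P(x)/Q(x))

Computing term by term:
  P(1)·log₂(P(1)/Q(1)) = 0.1019·log₂(0.1019/0.0099) = 0.34275
  P(2)·log₂(P(2)/Q(2)) = 0.0219·log₂(0.0219/0.2702) = -0.07939
  P(3)·log₂(P(3)/Q(3)) = 0.2832·log₂(0.2832/0.2516) = 0.04834
  P(4)·log₂(P(4)/Q(4)) = 0.0281·log₂(0.0281/0.1676) = -0.07240
  P(5)·log₂(P(5)/Q(5)) = 0.5649·log₂(0.5649/0.3007) = 0.51387

D_KL(P||Q) = 0.34275 - 0.07939 + 0.04834 - 0.07240 + 0.51387 = 0.75317 ≈ 0.7532 bits

D_KL(Q||P) = Σ Q(x) log₂(Q(x)/P(x))

Computing term by term:
  Q(1)·log₂(Q(1)/P(1)) = 0.0099·log₂(0.0099/0.1019) = -0.03330
  Q(2)·log₂(Q(2)/P(2)) = 0.2702·log₂(0.2702/0.0219) = 0.97948
  Q(3)·log₂(Q(3)/P(3)) = 0.2516·log₂(0.2516/0.2832) = -0.04295
  Q(4)·log₂(Q(4)/P(4)) = 0.1676·log₂(0.1676/0.0281) = 0.43180
  Q(5)·log₂(Q(5)/P(5)) = 0.3007·log₂(0.3007/0.5649) = -0.27354

D_KL(Q||P) = -0.03330 + 0.97948 - 0.04295 + 0.43180 - 0.27354 = 1.06149 ≈ 1.0615 bits

These are NOT equal (difference: 0.3083 bits). KL divergence is asymmetric: D_KL(P||Q) ≠ D_KL(Q||P) in general.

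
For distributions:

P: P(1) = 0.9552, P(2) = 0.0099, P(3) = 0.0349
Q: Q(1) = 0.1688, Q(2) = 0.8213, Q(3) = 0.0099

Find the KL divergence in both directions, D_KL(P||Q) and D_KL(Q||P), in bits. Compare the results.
D_KL(P||Q) = 2.3888 bits, D_KL(Q||P) = 4.7952 bits. D_KL(Q||P) is larger than D_KL(P||Q) by 2.4064 bits; the two directions differ.

D_KL(P||Q) = Σ P(x) log₂(P(x)/Q(x))

Computing term by term:
  P(1)·log₂(P(1)/Q(1)) = 0.9552·log₂(0.9552/0.1688) = 2.38847
  P(2)·log₂(P(2)/Q(2)) = 0.0099·log₂(0.0099/0.8213) = -0.06311
  P(3)·log₂(P(3)/Q(3)) = 0.0349·log₂(0.0349/0.0099) = 0.06344

D_KL(P||Q) = 2.38847 - 0.06311 + 0.06344 = 2.38880 ≈ 2.3888 bits

D_KL(Q||P) = Σ Q(x) log₂(Q(x)/P(x))

Computing term by term:
  Q(1)·log₂(Q(1)/P(1)) = 0.1688·log₂(0.1688/0.9552) = -0.42208
  Q(2)·log₂(Q(2)/P(2)) = 0.8213·log₂(0.8213/0.0099) = 5.23524
  Q(3)·log₂(Q(3)/P(3)) = 0.0099·log₂(0.0099/0.0349) = -0.01800

D_KL(Q||P) = -0.42208 + 5.23524 - 0.01800 = 4.79516 ≈ 4.7952 bits

These are NOT equal (difference: 2.4064 bits). KL divergence is asymmetric: D_KL(P||Q) ≠ D_KL(Q||P) in general.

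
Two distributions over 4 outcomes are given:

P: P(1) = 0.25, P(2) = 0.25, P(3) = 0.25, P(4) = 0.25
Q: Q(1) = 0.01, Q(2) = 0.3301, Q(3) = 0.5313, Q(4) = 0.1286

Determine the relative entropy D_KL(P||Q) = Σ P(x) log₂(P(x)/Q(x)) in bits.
1.0286 bits

D_KL(P||Q) = Σ P(x) log₂(P(x)/Q(x))

Computing term by term:
  P(1)·log₂(P(1)/Q(1)) = 0.25·log₂(0.25/0.01) = 1.16096
  P(2)·log₂(P(2)/Q(2)) = 0.25·log₂(0.25/0.3301) = -0.10024
  P(3)·log₂(P(3)/Q(3)) = 0.25·log₂(0.25/0.5313) = -0.27190
  P(4)·log₂(P(4)/Q(4)) = 0.25·log₂(0.25/0.1286) = 0.23976

D_KL(P||Q) = 1.16096 - 0.10024 - 0.27190 + 0.23976 = 1.02858 ≈ 1.0286 bits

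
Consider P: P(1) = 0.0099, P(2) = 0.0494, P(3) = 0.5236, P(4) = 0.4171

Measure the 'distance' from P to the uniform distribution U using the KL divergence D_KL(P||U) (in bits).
0.7048 bits

U(i) = 1/4 for all i

D_KL(P||U) = Σ P(x) log₂(P(x) / (1/4))
           = Σ P(x) log₂(P(x)) + log₂(4)
           = log₂(4) - H(P)

H(P) = -Σ P(x) log₂(P(x)):
  -P(1)·log₂(P(1)) = -(0.0099)·log₂(0.0099) = 0.06592
  -P(2)·log₂(P(2)) = -(0.0494)·log₂(0.0494) = 0.21436
  -P(3)·log₂(P(3)) = -(0.5236)·log₂(0.5236) = 0.48876
  -P(4)·log₂(P(4)) = -(0.4171)·log₂(0.4171) = 0.52619
H(P) = 0.06592 + 0.21436 + 0.48876 + 0.52619 = 1.29523 bits

log₂(4) = 2.00000 bits

D_KL(P||U) = 2.00000 - 1.29523 = 0.70477 ≈ 0.7048 bits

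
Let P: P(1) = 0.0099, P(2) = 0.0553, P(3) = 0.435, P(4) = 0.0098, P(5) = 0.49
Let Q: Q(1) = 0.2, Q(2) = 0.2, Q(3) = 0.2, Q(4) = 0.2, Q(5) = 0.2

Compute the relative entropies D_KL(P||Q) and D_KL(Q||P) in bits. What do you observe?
D_KL(P||Q) = 0.9330 bits, D_KL(Q||P) = 1.6257 bits. The two directions give different values (D_KL(Q||P) exceeds D_KL(P||Q) by 0.6927 bits): KL divergence is asymmetric.

D_KL(P||Q) = Σ P(x) log₂(P(x)/Q(x))

Computing term by term:
  P(1)·log₂(P(1)/Q(1)) = 0.0099·log₂(0.0099/0.2) = -0.04293
  P(2)·log₂(P(2)/Q(2)) = 0.0553·log₂(0.0553/0.2) = -0.10256
  P(3)·log₂(P(3)/Q(3)) = 0.435·log₂(0.435/0.2) = 0.48764
  P(4)·log₂(P(4)/Q(4)) = 0.0098·log₂(0.0098/0.2) = -0.04264
  P(5)·log₂(P(5)/Q(5)) = 0.49·log₂(0.49/0.2) = 0.63346

D_KL(P||Q) = -0.04293 - 0.10256 + 0.48764 - 0.04264 + 0.63346 = 0.93297 ≈ 0.9330 bits

D_KL(Q||P) = Σ Q(x) log₂(Q(x)/P(x))

Computing term by term:
  Q(1)·log₂(Q(1)/P(1)) = 0.2·log₂(0.2/0.0099) = 0.86729
  Q(2)·log₂(Q(2)/P(2)) = 0.2·log₂(0.2/0.0553) = 0.37093
  Q(3)·log₂(Q(3)/P(3)) = 0.2·log₂(0.2/0.435) = -0.22420
  Q(4)·log₂(Q(4)/P(4)) = 0.2·log₂(0.2/0.0098) = 0.87021
  Q(5)·log₂(Q(5)/P(5)) = 0.2·log₂(0.2/0.49) = -0.25856

D_KL(Q||P) = 0.86729 + 0.37093 - 0.22420 + 0.87021 - 0.25856 = 1.62567 ≈ 1.6257 bits

These are NOT equal (difference: 0.6927 bits). KL divergence is asymmetric: D_KL(P||Q) ≠ D_KL(Q||P) in general.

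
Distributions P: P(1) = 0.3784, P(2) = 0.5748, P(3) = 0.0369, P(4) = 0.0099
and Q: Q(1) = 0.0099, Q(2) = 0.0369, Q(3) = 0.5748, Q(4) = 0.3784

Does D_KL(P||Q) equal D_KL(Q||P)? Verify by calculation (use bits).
D_KL(P||Q) = 4.0678 bits, D_KL(Q||P) = 4.0678 bits. Yes — for this pair D_KL(P||Q) = D_KL(Q||P).

D_KL(P||Q) = Σ P(x) log₂(P(x)/Q(x))

Computing term by term:
  P(1)·log₂(P(1)/Q(1)) = 0.3784·log₂(0.3784/0.0099) = 1.98900
  P(2)·log₂(P(2)/Q(2)) = 0.5748·log₂(0.5748/0.0369) = 2.27699
  P(3)·log₂(P(3)/Q(3)) = 0.0369·log₂(0.0369/0.5748) = -0.14617
  P(4)·log₂(P(4)/Q(4)) = 0.0099·log₂(0.0099/0.3784) = -0.05204

D_KL(P||Q) = 1.98900 + 2.27699 - 0.14617 - 0.05204 = 4.06778 ≈ 4.0678 bits

D_KL(Q||P) = Σ Q(x) log₂(Q(x)/P(x))

Computing term by term:
  Q(1)·log₂(Q(1)/P(1)) = 0.0099·log₂(0.0099/0.3784) = -0.05204
  Q(2)·log₂(Q(2)/P(2)) = 0.0369·log₂(0.0369/0.5748) = -0.14617
  Q(3)·log₂(Q(3)/P(3)) = 0.5748·log₂(0.5748/0.0369) = 2.27699
  Q(4)·log₂(Q(4)/P(4)) = 0.3784·log₂(0.3784/0.0099) = 1.98900

D_KL(Q||P) = -0.05204 - 0.14617 + 2.27699 + 1.98900 = 4.06778 ≈ 4.0678 bits

These ARE equal here. Q is P with outcomes relabeled (Q(1) = P(4), Q(2) = P(3), Q(3) = P(2), Q(4) = P(1)) by a relabeling that is its own inverse, so the two sums contain exactly the same terms in a different order. This is a special case — KL divergence is not symmetric in general: D_KL(P||Q) ≠ D_KL(Q||P) for most P, Q.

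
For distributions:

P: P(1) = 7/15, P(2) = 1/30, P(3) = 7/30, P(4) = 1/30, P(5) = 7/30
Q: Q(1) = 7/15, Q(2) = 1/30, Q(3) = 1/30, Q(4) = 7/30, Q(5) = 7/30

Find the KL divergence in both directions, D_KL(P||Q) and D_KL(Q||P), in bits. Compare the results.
D_KL(P||Q) = 0.5615 bits, D_KL(Q||P) = 0.5615 bits. The two directions give exactly the same value for this pair.

D_KL(P||Q) = Σ P(x) log₂(P(x)/Q(x))

Computing term by term:
  P(1)·log₂(P(1)/Q(1)) = (7/15)·log₂((7/15)/(7/15)) = 0.00000
  P(2)·log₂(P(2)/Q(2)) = (1/30)·log₂((1/30)/(1/30)) = 0.00000
  P(3)·log₂(P(3)/Q(3)) = (7/30)·log₂((7/30)/(1/30)) = 0.65505
  P(4)·log₂(P(4)/Q(4)) = (1/30)·log₂((1/30)/(7/30)) = -0.09358
  P(5)·log₂(P(5)/Q(5)) = (7/30)·log₂((7/30)/(7/30)) = 0.00000

D_KL(P||Q) = 0.00000 + 0.00000 + 0.65505 - 0.09358 + 0.00000 = 0.56147 ≈ 0.5615 bits

D_KL(Q||P) = Σ Q(x) log₂(Q(x)/P(x))

Computing term by term:
  Q(1)·log₂(Q(1)/P(1)) = (7/15)·log₂((7/15)/(7/15)) = 0.00000
  Q(2)·log₂(Q(2)/P(2)) = (1/30)·log₂((1/30)/(1/30)) = 0.00000
  Q(3)·log₂(Q(3)/P(3)) = (1/30)·log₂((1/30)/(7/30)) = -0.09358
  Q(4)·log₂(Q(4)/P(4)) = (7/30)·log₂((7/30)/(1/30)) = 0.65505
  Q(5)·log₂(Q(5)/P(5)) = (7/30)·log₂((7/30)/(7/30)) = 0.00000

D_KL(Q||P) = 0.00000 + 0.00000 - 0.09358 + 0.65505 + 0.00000 = 0.56147 ≈ 0.5615 bits

These ARE equal here. Q is P with outcomes relabeled (Q(3) = P(4), Q(4) = P(3)) by a relabeling that is its own inverse, so the two sums contain exactly the same terms in a different order. This is a special case — KL divergence is not symmetric in general: D_KL(P||Q) ≠ D_KL(Q||P) for most P, Q.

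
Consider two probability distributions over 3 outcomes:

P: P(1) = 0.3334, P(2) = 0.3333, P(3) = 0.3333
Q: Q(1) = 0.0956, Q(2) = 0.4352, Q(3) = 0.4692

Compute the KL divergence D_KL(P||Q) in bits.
0.3081 bits

D_KL(P||Q) = Σ P(x) log₂(P(x)/Q(x))

Computing term by term:
  P(1)·log₂(P(1)/Q(1)) = 0.3334·log₂(0.3334/0.0956) = 0.60084
  P(2)·log₂(P(2)/Q(2)) = 0.3333·log₂(0.3333/0.4352) = -0.12827
  P(3)·log₂(P(3)/Q(3)) = 0.3333·log₂(0.3333/0.4692) = -0.16444

D_KL(P||Q) = 0.60084 - 0.12827 - 0.16444 = 0.30813 ≈ 0.3081 bits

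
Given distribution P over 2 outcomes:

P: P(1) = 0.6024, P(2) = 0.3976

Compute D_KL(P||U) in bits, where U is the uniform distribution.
0.0305 bits

U(i) = 1/2 for all i

D_KL(P||U) = Σ P(x) log₂(P(x) / (1/2))
           = Σ P(x) log₂(P(x)) + log₂(2)
           = log₂(2) - H(P)

H(P) = -Σ P(x) log₂(P(x)):
  -P(1)·log₂(P(1)) = -(0.6024)·log₂(0.6024) = 0.44048
  -P(2)·log₂(P(2)) = -(0.3976)·log₂(0.3976) = 0.52905
H(P) = 0.44048 + 0.52905 = 0.96953 bits

log₂(2) = 1.00000 bits

D_KL(P||U) = 1.00000 - 0.96953 = 0.03047 ≈ 0.0305 bits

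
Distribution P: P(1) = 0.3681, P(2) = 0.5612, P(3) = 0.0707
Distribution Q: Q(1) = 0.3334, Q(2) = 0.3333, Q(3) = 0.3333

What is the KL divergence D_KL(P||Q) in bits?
0.3163 bits

D_KL(P||Q) = Σ P(x) log₂(P(x)/Q(x))

Computing term by term:
  P(1)·log₂(P(1)/Q(1)) = 0.3681·log₂(0.3681/0.3334) = 0.05258
  P(2)·log₂(P(2)/Q(2)) = 0.5612·log₂(0.5612/0.3333) = 0.42185
  P(3)·log₂(P(3)/Q(3)) = 0.0707·log₂(0.0707/0.3333) = -0.15816

D_KL(P||Q) = 0.05258 + 0.42185 - 0.15816 = 0.31627 ≈ 0.3163 bits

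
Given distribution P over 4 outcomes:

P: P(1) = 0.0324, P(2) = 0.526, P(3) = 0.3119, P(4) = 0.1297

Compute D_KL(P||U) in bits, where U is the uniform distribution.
0.4457 bits

U(i) = 1/4 for all i

D_KL(P||U) = Σ P(x) log₂(P(x) / (1/4))
           = Σ P(x) log₂(P(x)) + log₂(4)
           = log₂(4) - H(P)

H(P) = -Σ P(x) log₂(P(x)):
  -P(1)·log₂(P(1)) = -(0.0324)·log₂(0.0324) = 0.16031
  -P(2)·log₂(P(2)) = -(0.526)·log₂(0.526) = 0.48753
  -P(3)·log₂(P(3)) = -(0.3119)·log₂(0.3119) = 0.52426
  -P(4)·log₂(P(4)) = -(0.1297)·log₂(0.1297) = 0.38219
H(P) = 0.16031 + 0.48753 + 0.52426 + 0.38219 = 1.55429 bits

log₂(4) = 2.00000 bits

D_KL(P||U) = 2.00000 - 1.55429 = 0.44571 ≈ 0.4457 bits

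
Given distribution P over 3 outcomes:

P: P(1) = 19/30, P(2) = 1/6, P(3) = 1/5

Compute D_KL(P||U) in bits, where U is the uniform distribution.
0.2724 bits

U(i) = 1/3 for all i

D_KL(P||U) = Σ P(x) log₂(P(x) / (1/3))
           = Σ P(x) log₂(P(x)) + log₂(3)
           = log₂(3) - H(P)

H(P) = -Σ P(x) log₂(P(x)):
  -P(1)·log₂(P(1)) = -(19/30)·log₂(19/30) = 0.41734
  -P(2)·log₂(P(2)) = -(1/6)·log₂(1/6) = 0.43083
  -P(3)·log₂(P(3)) = -(1/5)·log₂(1/5) = 0.46439
H(P) = 0.41734 + 0.43083 + 0.46439 = 1.31256 bits

log₂(3) = 1.58496 bits

D_KL(P||U) = 1.58496 - 1.31256 = 0.27240 ≈ 0.2724 bits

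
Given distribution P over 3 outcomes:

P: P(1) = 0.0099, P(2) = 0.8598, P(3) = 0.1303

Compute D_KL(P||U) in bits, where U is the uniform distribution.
0.9486 bits

U(i) = 1/3 for all i

D_KL(P||U) = Σ P(x) log₂(P(x) / (1/3))
           = Σ P(x) log₂(P(x)) + log₂(3)
           = log₂(3) - H(P)

H(P) = -Σ P(x) log₂(P(x)):
  -P(1)·log₂(P(1)) = -(0.0099)·log₂(0.0099) = 0.06592
  -P(2)·log₂(P(2)) = -(0.8598)·log₂(0.8598) = 0.18737
  -P(3)·log₂(P(3)) = -(0.1303)·log₂(0.1303) = 0.38309
H(P) = 0.06592 + 0.18737 + 0.38309 = 0.63638 bits

log₂(3) = 1.58496 bits

D_KL(P||U) = 1.58496 - 0.63638 = 0.94858 ≈ 0.9486 bits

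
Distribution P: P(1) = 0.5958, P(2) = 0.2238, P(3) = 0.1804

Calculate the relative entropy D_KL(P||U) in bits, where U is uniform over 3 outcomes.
0.2108 bits

U(i) = 1/3 for all i

D_KL(P||U) = Σ P(x) log₂(P(x) / (1/3))
           = Σ P(x) log₂(P(x)) + log₂(3)
           = log₂(3) - H(P)

H(P) = -Σ P(x) log₂(P(x)):
  -P(1)·log₂(P(1)) = -(0.5958)·log₂(0.5958) = 0.44512
  -P(2)·log₂(P(2)) = -(0.2238)·log₂(0.2238) = 0.48334
  -P(3)·log₂(P(3)) = -(0.1804)·log₂(0.1804) = 0.44572
H(P) = 0.44512 + 0.48334 + 0.44572 = 1.37418 bits

log₂(3) = 1.58496 bits

D_KL(P||U) = 1.58496 - 1.37418 = 0.21078 ≈ 0.2108 bits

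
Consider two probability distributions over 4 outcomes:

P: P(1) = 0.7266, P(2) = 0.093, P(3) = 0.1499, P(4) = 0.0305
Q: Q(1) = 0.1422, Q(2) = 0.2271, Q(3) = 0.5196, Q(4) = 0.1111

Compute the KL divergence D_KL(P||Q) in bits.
1.2644 bits

D_KL(P||Q) = Σ P(x) log₂(P(x)/Q(x))

Computing term by term:
  P(1)·log₂(P(1)/Q(1)) = 0.7266·log₂(0.7266/0.1422) = 1.70986
  P(2)·log₂(P(2)/Q(2)) = 0.093·log₂(0.093/0.2271) = -0.11979
  P(3)·log₂(P(3)/Q(3)) = 0.1499·log₂(0.1499/0.5196) = -0.26883
  P(4)·log₂(P(4)/Q(4)) = 0.0305·log₂(0.0305/0.1111) = -0.05688

D_KL(P||Q) = 1.70986 - 0.11979 - 0.26883 - 0.05688 = 1.26436 ≈ 1.2644 bits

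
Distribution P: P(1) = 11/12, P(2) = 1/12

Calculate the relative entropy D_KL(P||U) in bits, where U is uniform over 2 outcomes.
0.5862 bits

U(i) = 1/2 for all i

D_KL(P||U) = Σ P(x) log₂(P(x) / (1/2))
           = Σ P(x) log₂(P(x)) + log₂(2)
           = log₂(2) - H(P)

H(P) = -Σ P(x) log₂(P(x)):
  -P(1)·log₂(P(1)) = -(11/12)·log₂(11/12) = 0.11507
  -P(2)·log₂(P(2)) = -(1/12)·log₂(1/12) = 0.29875
H(P) = 0.11507 + 0.29875 = 0.41382 bits

log₂(2) = 1.00000 bits

D_KL(P||U) = 1.00000 - 0.41382 = 0.58618 ≈ 0.5862 bits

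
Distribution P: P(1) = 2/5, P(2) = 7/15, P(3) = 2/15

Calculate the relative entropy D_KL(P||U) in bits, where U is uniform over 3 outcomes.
0.1555 bits

U(i) = 1/3 for all i

D_KL(P||U) = Σ P(x) log₂(P(x) / (1/3))
           = Σ P(x) log₂(P(x)) + log₂(3)
           = log₂(3) - H(P)

H(P) = -Σ P(x) log₂(P(x)):
  -P(1)·log₂(P(1)) = -(2/5)·log₂(2/5) = 0.52877
  -P(2)·log₂(P(2)) = -(7/15)·log₂(7/15) = 0.51312
  -P(3)·log₂(P(3)) = -(2/15)·log₂(2/15) = 0.38759
H(P) = 0.52877 + 0.51312 + 0.38759 = 1.42948 bits

log₂(3) = 1.58496 bits

D_KL(P||U) = 1.58496 - 1.42948 = 0.15548 ≈ 0.1555 bits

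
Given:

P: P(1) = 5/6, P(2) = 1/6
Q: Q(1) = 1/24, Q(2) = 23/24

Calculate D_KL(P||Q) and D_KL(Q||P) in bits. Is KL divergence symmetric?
D_KL(P||Q) = 3.1810 bits, D_KL(Q||P) = 2.2383 bits. No, KL divergence is not symmetric.

D_KL(P||Q) = Σ P(x) log₂(P(x)/Q(x))

Computing term by term:
  P(1)·log₂(P(1)/Q(1)) = (5/6)·log₂((5/6)/(1/24)) = 3.60161
  P(2)·log₂(P(2)/Q(2)) = (1/6)·log₂((1/6)/(23/24)) = -0.42059

D_KL(P||Q) = 3.60161 - 0.42059 = 3.18102 ≈ 3.1810 bits

D_KL(Q||P) = Σ Q(x) log₂(Q(x)/P(x))

Computing term by term:
  Q(1)·log₂(Q(1)/P(1)) = (1/24)·log₂((1/24)/(5/6)) = -0.18008
  Q(2)·log₂(Q(2)/P(2)) = (23/24)·log₂((23/24)/(1/6)) = 2.41841

D_KL(Q||P) = -0.18008 + 2.41841 = 2.23833 ≈ 2.2383 bits

These are NOT equal (difference: 0.9427 bits). KL divergence is asymmetric: D_KL(P||Q) ≠ D_KL(Q||P) in general.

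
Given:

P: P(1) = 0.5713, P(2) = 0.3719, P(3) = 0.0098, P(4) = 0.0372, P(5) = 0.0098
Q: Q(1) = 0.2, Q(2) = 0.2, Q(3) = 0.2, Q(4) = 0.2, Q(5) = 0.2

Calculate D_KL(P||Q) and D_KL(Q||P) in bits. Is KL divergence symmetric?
D_KL(P||Q) = 1.0224 bits, D_KL(Q||P) = 1.7439 bits. No, KL divergence is not symmetric.

D_KL(P||Q) = Σ P(x) log₂(P(x)/Q(x))

Computing term by term:
  P(1)·log₂(P(1)/Q(1)) = 0.5713·log₂(0.5713/0.2) = 0.86509
  P(2)·log₂(P(2)/Q(2)) = 0.3719·log₂(0.3719/0.2) = 0.33282
  P(3)·log₂(P(3)/Q(3)) = 0.0098·log₂(0.0098/0.2) = -0.04264
  P(4)·log₂(P(4)/Q(4)) = 0.0372·log₂(0.0372/0.2) = -0.09027
  P(5)·log₂(P(5)/Q(5)) = 0.0098·log₂(0.0098/0.2) = -0.04264

D_KL(P||Q) = 0.86509 + 0.33282 - 0.04264 - 0.09027 - 0.04264 = 1.02236 ≈ 1.0224 bits

D_KL(Q||P) = Σ Q(x) log₂(Q(x)/P(x))

Computing term by term:
  Q(1)·log₂(Q(1)/P(1)) = 0.2·log₂(0.2/0.5713) = -0.30285
  Q(2)·log₂(Q(2)/P(2)) = 0.2·log₂(0.2/0.3719) = -0.17898
  Q(3)·log₂(Q(3)/P(3)) = 0.2·log₂(0.2/0.0098) = 0.87021
  Q(4)·log₂(Q(4)/P(4)) = 0.2·log₂(0.2/0.0372) = 0.48533
  Q(5)·log₂(Q(5)/P(5)) = 0.2·log₂(0.2/0.0098) = 0.87021

D_KL(Q||P) = -0.30285 - 0.17898 + 0.87021 + 0.48533 + 0.87021 = 1.74392 ≈ 1.7439 bits

These are NOT equal (difference: 0.7215 bits). KL divergence is asymmetric: D_KL(P||Q) ≠ D_KL(Q||P) in general.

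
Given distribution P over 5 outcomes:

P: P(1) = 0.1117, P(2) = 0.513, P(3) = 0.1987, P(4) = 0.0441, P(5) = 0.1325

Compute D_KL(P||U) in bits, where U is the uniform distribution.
0.4265 bits

U(i) = 1/5 for all i

D_KL(P||U) = Σ P(x) log₂(P(x) / (1/5))
           = Σ P(x) log₂(P(x)) + log₂(5)
           = log₂(5) - H(P)

H(P) = -Σ P(x) log₂(P(x)):
  -P(1)·log₂(P(1)) = -(0.1117)·log₂(0.1117) = 0.35323
  -P(2)·log₂(P(2)) = -(0.513)·log₂(0.513) = 0.49400
  -P(3)·log₂(P(3)) = -(0.1987)·log₂(0.1987) = 0.46324
  -P(4)·log₂(P(4)) = -(0.0441)·log₂(0.0441) = 0.19859
  -P(5)·log₂(P(5)) = -(0.1325)·log₂(0.1325) = 0.38636
H(P) = 0.35323 + 0.49400 + 0.46324 + 0.19859 + 0.38636 = 1.89542 bits

log₂(5) = 2.32193 bits

D_KL(P||U) = 2.32193 - 1.89542 = 0.42651 ≈ 0.4265 bits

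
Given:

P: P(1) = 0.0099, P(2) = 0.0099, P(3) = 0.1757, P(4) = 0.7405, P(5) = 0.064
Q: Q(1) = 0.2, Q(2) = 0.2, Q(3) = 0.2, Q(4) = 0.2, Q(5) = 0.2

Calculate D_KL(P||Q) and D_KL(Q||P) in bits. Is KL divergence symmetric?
D_KL(P||Q) = 1.1745 bits, D_KL(Q||P) = 1.7230 bits. No, KL divergence is not symmetric.

D_KL(P||Q) = Σ P(x) log₂(P(x)/Q(x))

Computing term by term:
  P(1)·log₂(P(1)/Q(1)) = 0.0099·log₂(0.0099/0.2) = -0.04293
  P(2)·log₂(P(2)/Q(2)) = 0.0099·log₂(0.0099/0.2) = -0.04293
  P(3)·log₂(P(3)/Q(3)) = 0.1757·log₂(0.1757/0.2) = -0.03284
  P(4)·log₂(P(4)/Q(4)) = 0.7405·log₂(0.7405/0.2) = 1.39843
  P(5)·log₂(P(5)/Q(5)) = 0.064·log₂(0.064/0.2) = -0.10521

D_KL(P||Q) = -0.04293 - 0.04293 - 0.03284 + 1.39843 - 0.10521 = 1.17452 ≈ 1.1745 bits

D_KL(Q||P) = Σ Q(x) log₂(Q(x)/P(x))

Computing term by term:
  Q(1)·log₂(Q(1)/P(1)) = 0.2·log₂(0.2/0.0099) = 0.86729
  Q(2)·log₂(Q(2)/P(2)) = 0.2·log₂(0.2/0.0099) = 0.86729
  Q(3)·log₂(Q(3)/P(3)) = 0.2·log₂(0.2/0.1757) = 0.03738
  Q(4)·log₂(Q(4)/P(4)) = 0.2·log₂(0.2/0.7405) = -0.37770
  Q(5)·log₂(Q(5)/P(5)) = 0.2·log₂(0.2/0.064) = 0.32877

D_KL(Q||P) = 0.86729 + 0.86729 + 0.03738 - 0.37770 + 0.32877 = 1.72303 ≈ 1.7230 bits

These are NOT equal (difference: 0.5485 bits). KL divergence is asymmetric: D_KL(P||Q) ≠ D_KL(Q||P) in general.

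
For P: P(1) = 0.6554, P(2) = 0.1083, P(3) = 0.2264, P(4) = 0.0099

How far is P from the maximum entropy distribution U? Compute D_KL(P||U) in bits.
0.7021 bits

U(i) = 1/4 for all i

D_KL(P||U) = Σ P(x) log₂(P(x) / (1/4))
           = Σ P(x) log₂(P(x)) + log₂(4)
           = log₂(4) - H(P)

H(P) = -Σ P(x) log₂(P(x)):
  -P(1)·log₂(P(1)) = -(0.6554)·log₂(0.6554) = 0.39950
  -P(2)·log₂(P(2)) = -(0.1083)·log₂(0.1083) = 0.34731
  -P(3)·log₂(P(3)) = -(0.2264)·log₂(0.2264) = 0.48519
  -P(4)·log₂(P(4)) = -(0.0099)·log₂(0.0099) = 0.06592
H(P) = 0.39950 + 0.34731 + 0.48519 + 0.06592 = 1.29792 bits

log₂(4) = 2.00000 bits

D_KL(P||U) = 2.00000 - 1.29792 = 0.70208 ≈ 0.7021 bits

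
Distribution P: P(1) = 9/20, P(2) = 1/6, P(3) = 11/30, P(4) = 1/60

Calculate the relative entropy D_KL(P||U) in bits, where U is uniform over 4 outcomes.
0.4216 bits

U(i) = 1/4 for all i

D_KL(P||U) = Σ P(x) log₂(P(x) / (1/4))
           = Σ P(x) log₂(P(x)) + log₂(4)
           = log₂(4) - H(P)

H(P) = -Σ P(x) log₂(P(x)):
  -P(1)·log₂(P(1)) = -(9/20)·log₂(9/20) = 0.51840
  -P(2)·log₂(P(2)) = -(1/6)·log₂(1/6) = 0.43083
  -P(3)·log₂(P(3)) = -(11/30)·log₂(11/30) = 0.53073
  -P(4)·log₂(P(4)) = -(1/60)·log₂(1/60) = 0.09845
H(P) = 0.51840 + 0.43083 + 0.53073 + 0.09845 = 1.57841 bits

log₂(4) = 2.00000 bits

D_KL(P||U) = 2.00000 - 1.57841 = 0.42159 ≈ 0.4216 bits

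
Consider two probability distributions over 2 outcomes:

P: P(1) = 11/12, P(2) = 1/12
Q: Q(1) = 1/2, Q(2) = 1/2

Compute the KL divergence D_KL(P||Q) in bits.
0.5862 bits

D_KL(P||Q) = Σ P(x) log₂(P(x)/Q(x))

Computing term by term:
  P(1)·log₂(P(1)/Q(1)) = (11/12)·log₂((11/12)/(1/2)) = 0.80160
  P(2)·log₂(P(2)/Q(2)) = (1/12)·log₂((1/12)/(1/2)) = -0.21541

D_KL(P||Q) = 0.80160 - 0.21541 = 0.58619 ≈ 0.5862 bits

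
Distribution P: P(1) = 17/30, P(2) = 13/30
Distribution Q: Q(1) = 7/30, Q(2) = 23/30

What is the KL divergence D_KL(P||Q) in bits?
0.3687 bits

D_KL(P||Q) = Σ P(x) log₂(P(x)/Q(x))

Computing term by term:
  P(1)·log₂(P(1)/Q(1)) = (17/30)·log₂((17/30)/(7/30)) = 0.72539
  P(2)·log₂(P(2)/Q(2)) = (13/30)·log₂((13/30)/(23/30)) = -0.35669

D_KL(P||Q) = 0.72539 - 0.35669 = 0.36870 ≈ 0.3687 bits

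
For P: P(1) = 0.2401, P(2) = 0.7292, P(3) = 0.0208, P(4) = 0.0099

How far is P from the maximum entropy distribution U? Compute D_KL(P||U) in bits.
0.9914 bits

U(i) = 1/4 for all i

D_KL(P||U) = Σ P(x) log₂(P(x) / (1/4))
           = Σ P(x) log₂(P(x)) + log₂(4)
           = log₂(4) - H(P)

H(P) = -Σ P(x) log₂(P(x)):
  -P(1)·log₂(P(1)) = -(0.2401)·log₂(0.2401) = 0.49420
  -P(2)·log₂(P(2)) = -(0.7292)·log₂(0.7292) = 0.33223
  -P(3)·log₂(P(3)) = -(0.0208)·log₂(0.0208) = 0.11622
  -P(4)·log₂(P(4)) = -(0.0099)·log₂(0.0099) = 0.06592
H(P) = 0.49420 + 0.33223 + 0.11622 + 0.06592 = 1.00857 bits

log₂(4) = 2.00000 bits

D_KL(P||U) = 2.00000 - 1.00857 = 0.99143 ≈ 0.9914 bits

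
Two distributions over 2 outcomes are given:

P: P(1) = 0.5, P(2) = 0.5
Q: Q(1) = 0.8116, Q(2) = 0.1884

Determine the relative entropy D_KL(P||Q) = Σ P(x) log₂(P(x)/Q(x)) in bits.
0.3546 bits

D_KL(P||Q) = Σ P(x) log₂(P(x)/Q(x))

Computing term by term:
  P(1)·log₂(P(1)/Q(1)) = 0.5·log₂(0.5/0.8116) = -0.34942
  P(2)·log₂(P(2)/Q(2)) = 0.5·log₂(0.5/0.1884) = 0.70406

D_KL(P||Q) = -0.34942 + 0.70406 = 0.35464 ≈ 0.3546 bits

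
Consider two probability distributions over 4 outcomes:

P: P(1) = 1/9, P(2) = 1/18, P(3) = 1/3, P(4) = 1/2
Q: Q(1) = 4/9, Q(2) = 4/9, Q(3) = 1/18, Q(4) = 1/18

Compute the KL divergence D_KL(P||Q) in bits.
2.0577 bits

D_KL(P||Q) = Σ P(x) log₂(P(x)/Q(x))

Computing term by term:
  P(1)·log₂(P(1)/Q(1)) = (1/9)·log₂((1/9)/(4/9)) = -0.22222
  P(2)·log₂(P(2)/Q(2)) = (1/18)·log₂((1/18)/(4/9)) = -0.16667
  P(3)·log₂(P(3)/Q(3)) = (1/3)·log₂((1/3)/(1/18)) = 0.86165
  P(4)·log₂(P(4)/Q(4)) = (1/2)·log₂((1/2)/(1/18)) = 1.58496

D_KL(P||Q) = -0.22222 - 0.16667 + 0.86165 + 1.58496 = 2.05772 ≈ 2.0577 bits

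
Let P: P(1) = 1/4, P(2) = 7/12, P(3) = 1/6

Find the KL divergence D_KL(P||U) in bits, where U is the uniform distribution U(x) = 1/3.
0.2005 bits

U(i) = 1/3 for all i

D_KL(P||U) = Σ P(x) log₂(P(x) / (1/3))
           = Σ P(x) log₂(P(x)) + log₂(3)
           = log₂(3) - H(P)

H(P) = -Σ P(x) log₂(P(x)):
  -P(1)·log₂(P(1)) = -(1/4)·log₂(1/4) = 0.50000
  -P(2)·log₂(P(2)) = -(7/12)·log₂(7/12) = 0.45360
  -P(3)·log₂(P(3)) = -(1/6)·log₂(1/6) = 0.43083
H(P) = 0.50000 + 0.45360 + 0.43083 = 1.38443 bits

log₂(3) = 1.58496 bits

D_KL(P||U) = 1.58496 - 1.38443 = 0.20053 ≈ 0.2005 bits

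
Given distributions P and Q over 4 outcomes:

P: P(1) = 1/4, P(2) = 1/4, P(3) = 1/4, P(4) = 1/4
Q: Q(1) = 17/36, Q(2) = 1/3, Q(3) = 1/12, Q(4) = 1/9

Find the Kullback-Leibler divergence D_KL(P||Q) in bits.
0.3556 bits

D_KL(P||Q) = Σ P(x) log₂(P(x)/Q(x))

Computing term by term:
  P(1)·log₂(P(1)/Q(1)) = (1/4)·log₂((1/4)/(17/36)) = -0.22938
  P(2)·log₂(P(2)/Q(2)) = (1/4)·log₂((1/4)/(1/3)) = -0.10376
  P(3)·log₂(P(3)/Q(3)) = (1/4)·log₂((1/4)/(1/12)) = 0.39624
  P(4)·log₂(P(4)/Q(4)) = (1/4)·log₂((1/4)/(1/9)) = 0.29248

D_KL(P||Q) = -0.22938 - 0.10376 + 0.39624 + 0.29248 = 0.35558 ≈ 0.3556 bits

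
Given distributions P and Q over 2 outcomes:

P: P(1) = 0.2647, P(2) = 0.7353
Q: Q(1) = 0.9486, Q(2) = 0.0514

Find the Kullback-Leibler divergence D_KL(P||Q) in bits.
2.3350 bits

D_KL(P||Q) = Σ P(x) log₂(P(x)/Q(x))

Computing term by term:
  P(1)·log₂(P(1)/Q(1)) = 0.2647·log₂(0.2647/0.9486) = -0.48743
  P(2)·log₂(P(2)/Q(2)) = 0.7353·log₂(0.7353/0.0514) = 2.82244

D_KL(P||Q) = -0.48743 + 2.82244 = 2.33501 ≈ 2.3350 bits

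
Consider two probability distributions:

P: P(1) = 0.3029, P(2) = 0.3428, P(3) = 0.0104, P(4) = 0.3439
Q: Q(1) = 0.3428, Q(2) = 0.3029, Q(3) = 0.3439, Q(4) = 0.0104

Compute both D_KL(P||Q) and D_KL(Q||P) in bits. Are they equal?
D_KL(P||Q) = 1.6904 bits, D_KL(Q||P) = 1.6904 bits. Yes, in this case they are equal (although KL divergence is not symmetric in general).

D_KL(P||Q) = Σ P(x) log₂(P(x)/Q(x))

Computing term by term:
  P(1)·log₂(P(1)/Q(1)) = 0.3029·log₂(0.3029/0.3428) = -0.05408
  P(2)·log₂(P(2)/Q(2)) = 0.3428·log₂(0.3428/0.3029) = 0.06120
  P(3)·log₂(P(3)/Q(3)) = 0.0104·log₂(0.0104/0.3439) = -0.05249
  P(4)·log₂(P(4)/Q(4)) = 0.3439·log₂(0.3439/0.0104) = 1.73578

D_KL(P||Q) = -0.05408 + 0.06120 - 0.05249 + 1.73578 = 1.69041 ≈ 1.6904 bits

D_KL(Q||P) = Σ Q(x) log₂(Q(x)/P(x))

Computing term by term:
  Q(1)·log₂(Q(1)/P(1)) = 0.3428·log₂(0.3428/0.3029) = 0.06120
  Q(2)·log₂(Q(2)/P(2)) = 0.3029·log₂(0.3029/0.3428) = -0.05408
  Q(3)·log₂(Q(3)/P(3)) = 0.3439·log₂(0.3439/0.0104) = 1.73578
  Q(4)·log₂(Q(4)/P(4)) = 0.0104·log₂(0.0104/0.3439) = -0.05249

D_KL(Q||P) = 0.06120 - 0.05408 + 1.73578 - 0.05249 = 1.69041 ≈ 1.6904 bits

These ARE equal here. Q is P with outcomes relabeled (Q(1) = P(2), Q(2) = P(1), Q(3) = P(4), Q(4) = P(3)) by a relabeling that is its own inverse, so the two sums contain exactly the same terms in a different order. This is a special case — KL divergence is not symmetric in general: D_KL(P||Q) ≠ D_KL(Q||P) for most P, Q.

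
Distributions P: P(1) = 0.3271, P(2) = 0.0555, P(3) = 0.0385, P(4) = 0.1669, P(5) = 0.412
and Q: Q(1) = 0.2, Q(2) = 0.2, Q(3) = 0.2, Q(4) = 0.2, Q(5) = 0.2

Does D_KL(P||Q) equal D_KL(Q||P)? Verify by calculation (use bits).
D_KL(P||Q) = 0.4240 bits, D_KL(Q||P) = 0.5470 bits. No — D_KL(P||Q) ≠ D_KL(Q||P) for this pair.

D_KL(P||Q) = Σ P(x) log₂(P(x)/Q(x))

Computing term by term:
  P(1)·log₂(P(1)/Q(1)) = 0.3271·log₂(0.3271/0.2) = 0.23215
  P(2)·log₂(P(2)/Q(2)) = 0.0555·log₂(0.0555/0.2) = -0.10264
  P(3)·log₂(P(3)/Q(3)) = 0.0385·log₂(0.0385/0.2) = -0.09152
  P(4)·log₂(P(4)/Q(4)) = 0.1669·log₂(0.1669/0.2) = -0.04356
  P(5)·log₂(P(5)/Q(5)) = 0.412·log₂(0.412/0.2) = 0.42957

D_KL(P||Q) = 0.23215 - 0.10264 - 0.09152 - 0.04356 + 0.42957 = 0.42400 ≈ 0.4240 bits

D_KL(Q||P) = Σ Q(x) log₂(Q(x)/P(x))

Computing term by term:
  Q(1)·log₂(Q(1)/P(1)) = 0.2·log₂(0.2/0.3271) = -0.14195
  Q(2)·log₂(Q(2)/P(2)) = 0.2·log₂(0.2/0.0555) = 0.36989
  Q(3)·log₂(Q(3)/P(3)) = 0.2·log₂(0.2/0.0385) = 0.47541
  Q(4)·log₂(Q(4)/P(4)) = 0.2·log₂(0.2/0.1669) = 0.05220
  Q(5)·log₂(Q(5)/P(5)) = 0.2·log₂(0.2/0.412) = -0.20853

D_KL(Q||P) = -0.14195 + 0.36989 + 0.47541 + 0.05220 - 0.20853 = 0.54702 ≈ 0.5470 bits

These are NOT equal (difference: 0.1230 bits). KL divergence is asymmetric: D_KL(P||Q) ≠ D_KL(Q||P) in general.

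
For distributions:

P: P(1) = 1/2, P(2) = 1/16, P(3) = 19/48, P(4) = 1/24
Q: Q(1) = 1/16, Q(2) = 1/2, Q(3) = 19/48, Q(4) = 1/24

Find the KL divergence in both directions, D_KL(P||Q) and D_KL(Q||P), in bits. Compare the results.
D_KL(P||Q) = 1.3125 bits, D_KL(Q||P) = 1.3125 bits. The two directions give exactly the same value for this pair.

D_KL(P||Q) = Σ P(x) log₂(P(x)/Q(x))

Computing term by term:
  P(1)·log₂(P(1)/Q(1)) = (1/2)·log₂((1/2)/(1/16)) = 1.50000
  P(2)·log₂(P(2)/Q(2)) = (1/16)·log₂((1/16)/(1/2)) = -0.18750
  P(3)·log₂(P(3)/Q(3)) = (19/48)·log₂((19/48)/(19/48)) = 0.00000
  P(4)·log₂(P(4)/Q(4)) = (1/24)·log₂((1/24)/(1/24)) = 0.00000

D_KL(P||Q) = 1.50000 - 0.18750 + 0.00000 + 0.00000 = 1.31250 ≈ 1.3125 bits

D_KL(Q||P) = Σ Q(x) log₂(Q(x)/P(x))

Computing term by term:
  Q(1)·log₂(Q(1)/P(1)) = (1/16)·log₂((1/16)/(1/2)) = -0.18750
  Q(2)·log₂(Q(2)/P(2)) = (1/2)·log₂((1/2)/(1/16)) = 1.50000
  Q(3)·log₂(Q(3)/P(3)) = (19/48)·log₂((19/48)/(19/48)) = 0.00000
  Q(4)·log₂(Q(4)/P(4)) = (1/24)·log₂((1/24)/(1/24)) = 0.00000

D_KL(Q||P) = -0.18750 + 1.50000 + 0.00000 + 0.00000 = 1.31250 ≈ 1.3125 bits

These ARE equal here. Q is P with outcomes relabeled (Q(1) = P(2), Q(2) = P(1)) by a relabeling that is its own inverse, so the two sums contain exactly the same terms in a different order. This is a special case — KL divergence is not symmetric in general: D_KL(P||Q) ≠ D_KL(Q||P) for most P, Q.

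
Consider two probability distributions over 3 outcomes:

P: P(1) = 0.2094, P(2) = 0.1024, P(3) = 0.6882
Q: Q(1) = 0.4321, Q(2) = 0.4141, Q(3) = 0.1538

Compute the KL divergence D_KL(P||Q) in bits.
1.0625 bits

D_KL(P||Q) = Σ P(x) log₂(P(x)/Q(x))

Computing term by term:
  P(1)·log₂(P(1)/Q(1)) = 0.2094·log₂(0.2094/0.4321) = -0.21884
  P(2)·log₂(P(2)/Q(2)) = 0.1024·log₂(0.1024/0.4141) = -0.20641
  P(3)·log₂(P(3)/Q(3)) = 0.6882·log₂(0.6882/0.1538) = 1.48773

D_KL(P||Q) = -0.21884 - 0.20641 + 1.48773 = 1.06248 ≈ 1.0625 bits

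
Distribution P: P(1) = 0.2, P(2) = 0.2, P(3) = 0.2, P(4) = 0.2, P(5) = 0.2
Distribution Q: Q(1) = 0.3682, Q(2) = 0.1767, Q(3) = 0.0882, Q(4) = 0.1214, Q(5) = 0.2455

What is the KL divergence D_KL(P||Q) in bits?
0.1808 bits

D_KL(P||Q) = Σ P(x) log₂(P(x)/Q(x))

Computing term by term:
  P(1)·log₂(P(1)/Q(1)) = 0.2·log₂(0.2/0.3682) = -0.17610
  P(2)·log₂(P(2)/Q(2)) = 0.2·log₂(0.2/0.1767) = 0.03574
  P(3)·log₂(P(3)/Q(3)) = 0.2·log₂(0.2/0.0882) = 0.23623
  P(4)·log₂(P(4)/Q(4)) = 0.2·log₂(0.2/0.1214) = 0.14405
  P(5)·log₂(P(5)/Q(5)) = 0.2·log₂(0.2/0.2455) = -0.05914

D_KL(P||Q) = -0.17610 + 0.03574 + 0.23623 + 0.14405 - 0.05914 = 0.18078 ≈ 0.1808 bits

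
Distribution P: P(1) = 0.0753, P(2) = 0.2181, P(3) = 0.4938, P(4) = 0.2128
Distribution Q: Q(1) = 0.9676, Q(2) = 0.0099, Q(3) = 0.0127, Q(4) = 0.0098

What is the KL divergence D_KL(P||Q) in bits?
4.2484 bits

D_KL(P||Q) = Σ P(x) log₂(P(x)/Q(x))

Computing term by term:
  P(1)·log₂(P(1)/Q(1)) = 0.0753·log₂(0.0753/0.9676) = -0.27738
  P(2)·log₂(P(2)/Q(2)) = 0.2181·log₂(0.2181/0.0099) = 0.97304
  P(3)·log₂(P(3)/Q(3)) = 0.4938·log₂(0.4938/0.0127) = 2.60777
  P(4)·log₂(P(4)/Q(4)) = 0.2128·log₂(0.2128/0.0098) = 0.94495

D_KL(P||Q) = -0.27738 + 0.97304 + 2.60777 + 0.94495 = 4.24838 ≈ 4.2484 bits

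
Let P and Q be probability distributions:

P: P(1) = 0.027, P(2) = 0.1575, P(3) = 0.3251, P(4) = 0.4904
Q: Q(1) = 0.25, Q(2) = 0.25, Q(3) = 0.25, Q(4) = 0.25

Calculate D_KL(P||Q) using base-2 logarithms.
0.4082 bits

D_KL(P||Q) = Σ P(x) log₂(P(x)/Q(x))

Computing term by term:
  P(1)·log₂(P(1)/Q(1)) = 0.027·log₂(0.027/0.25) = -0.08669
  P(2)·log₂(P(2)/Q(2)) = 0.1575·log₂(0.1575/0.25) = -0.10499
  P(3)·log₂(P(3)/Q(3)) = 0.3251·log₂(0.3251/0.25) = 0.12320
  P(4)·log₂(P(4)/Q(4)) = 0.4904·log₂(0.4904/0.25) = 0.47668

D_KL(P||Q) = -0.08669 - 0.10499 + 0.12320 + 0.47668 = 0.40820 ≈ 0.4082 bits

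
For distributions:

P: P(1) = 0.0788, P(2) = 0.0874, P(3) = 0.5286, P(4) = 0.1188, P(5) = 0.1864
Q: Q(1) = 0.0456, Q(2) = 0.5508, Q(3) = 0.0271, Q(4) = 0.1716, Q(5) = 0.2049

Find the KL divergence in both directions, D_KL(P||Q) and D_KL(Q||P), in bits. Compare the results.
D_KL(P||Q) = 2.0071 bits, D_KL(Q||P) = 1.4297 bits. D_KL(P||Q) is larger than D_KL(Q||P) by 0.5774 bits; the two directions differ.

D_KL(P||Q) = Σ P(x) log₂(P(x)/Q(x))

Computing term by term:
  P(1)·log₂(P(1)/Q(1)) = 0.0788·log₂(0.0788/0.0456) = 0.06219
  P(2)·log₂(P(2)/Q(2)) = 0.0874·log₂(0.0874/0.5508) = -0.23212
  P(3)·log₂(P(3)/Q(3)) = 0.5286·log₂(0.5286/0.0271) = 2.26548
  P(4)·log₂(P(4)/Q(4)) = 0.1188·log₂(0.1188/0.1716) = -0.06303
  P(5)·log₂(P(5)/Q(5)) = 0.1864·log₂(0.1864/0.2049) = -0.02545

D_KL(P||Q) = 0.06219 - 0.23212 + 2.26548 - 0.06303 - 0.02545 = 2.00707 ≈ 2.0071 bits

D_KL(Q||P) = Σ Q(x) log₂(Q(x)/P(x))

Computing term by term:
  Q(1)·log₂(Q(1)/P(1)) = 0.0456·log₂(0.0456/0.0788) = -0.03599
  Q(2)·log₂(Q(2)/P(2)) = 0.5508·log₂(0.5508/0.0874) = 1.46283
  Q(3)·log₂(Q(3)/P(3)) = 0.0271·log₂(0.0271/0.5286) = -0.11615
  Q(4)·log₂(Q(4)/P(4)) = 0.1716·log₂(0.1716/0.1188) = 0.09104
  Q(5)·log₂(Q(5)/P(5)) = 0.2049·log₂(0.2049/0.1864) = 0.02797

D_KL(Q||P) = -0.03599 + 1.46283 - 0.11615 + 0.09104 + 0.02797 = 1.42970 ≈ 1.4297 bits

These are NOT equal (difference: 0.5774 bits). KL divergence is asymmetric: D_KL(P||Q) ≠ D_KL(Q||P) in general.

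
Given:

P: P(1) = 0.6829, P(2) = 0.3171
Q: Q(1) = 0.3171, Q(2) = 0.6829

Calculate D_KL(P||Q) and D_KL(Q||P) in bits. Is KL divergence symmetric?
D_KL(P||Q) = 0.4048 bits, D_KL(Q||P) = 0.4048 bits. The two values coincide for this particular pair, but no — KL divergence is not symmetric in general.

D_KL(P||Q) = Σ P(x) log₂(P(x)/Q(x))

Computing term by term:
  P(1)·log₂(P(1)/Q(1)) = 0.6829·log₂(0.6829/0.3171) = 0.75579
  P(2)·log₂(P(2)/Q(2)) = 0.3171·log₂(0.3171/0.6829) = -0.35095

D_KL(P||Q) = 0.75579 - 0.35095 = 0.40484 ≈ 0.4048 bits

D_KL(Q||P) = Σ Q(x) log₂(Q(x)/P(x))

Computing term by term:
  Q(1)·log₂(Q(1)/P(1)) = 0.3171·log₂(0.3171/0.6829) = -0.35095
  Q(2)·log₂(Q(2)/P(2)) = 0.6829·log₂(0.6829/0.3171) = 0.75579

D_KL(Q||P) = -0.35095 + 0.75579 = 0.40484 ≈ 0.4048 bits

These ARE equal here. Q is P with outcomes relabeled (Q(1) = P(2), Q(2) = P(1)) by a relabeling that is its own inverse, so the two sums contain exactly the same terms in a different order. This is a special case — KL divergence is not symmetric in general: D_KL(P||Q) ≠ D_KL(Q||P) for most P, Q.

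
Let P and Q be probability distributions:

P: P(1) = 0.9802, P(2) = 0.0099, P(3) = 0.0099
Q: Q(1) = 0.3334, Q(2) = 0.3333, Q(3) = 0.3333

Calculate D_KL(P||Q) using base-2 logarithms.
1.4246 bits

D_KL(P||Q) = Σ P(x) log₂(P(x)/Q(x))

Computing term by term:
  P(1)·log₂(P(1)/Q(1)) = 0.9802·log₂(0.9802/0.3334) = 1.52502
  P(2)·log₂(P(2)/Q(2)) = 0.0099·log₂(0.0099/0.3333) = -0.05023
  P(3)·log₂(P(3)/Q(3)) = 0.0099·log₂(0.0099/0.3333) = -0.05023

D_KL(P||Q) = 1.52502 - 0.05023 - 0.05023 = 1.42456 ≈ 1.4246 bits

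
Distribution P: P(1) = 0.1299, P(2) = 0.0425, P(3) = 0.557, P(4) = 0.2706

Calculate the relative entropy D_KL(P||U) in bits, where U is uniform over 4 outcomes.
0.4433 bits

U(i) = 1/4 for all i

D_KL(P||U) = Σ P(x) log₂(P(x) / (1/4))
           = Σ P(x) log₂(P(x)) + log₂(4)
           = log₂(4) - H(P)

H(P) = -Σ P(x) log₂(P(x)):
  -P(1)·log₂(P(1)) = -(0.1299)·log₂(0.1299) = 0.38249
  -P(2)·log₂(P(2)) = -(0.0425)·log₂(0.0425) = 0.19365
  -P(3)·log₂(P(3)) = -(0.557)·log₂(0.557) = 0.47025
  -P(4)·log₂(P(4)) = -(0.2706)·log₂(0.2706) = 0.51029
H(P) = 0.38249 + 0.19365 + 0.47025 + 0.51029 = 1.55668 bits

log₂(4) = 2.00000 bits

D_KL(P||U) = 2.00000 - 1.55668 = 0.44332 ≈ 0.4433 bits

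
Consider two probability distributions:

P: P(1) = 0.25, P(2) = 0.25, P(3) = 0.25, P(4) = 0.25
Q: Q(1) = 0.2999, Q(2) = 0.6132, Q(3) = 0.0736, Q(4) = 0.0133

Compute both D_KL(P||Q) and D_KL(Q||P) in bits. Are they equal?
D_KL(P||Q) = 1.1099 bits, D_KL(Q||P) = 0.6864 bits. No, they are not equal.

D_KL(P||Q) = Σ P(x) log₂(P(x)/Q(x))

Computing term by term:
  P(1)·log₂(P(1)/Q(1)) = 0.25·log₂(0.25/0.2999) = -0.06564
  P(2)·log₂(P(2)/Q(2)) = 0.25·log₂(0.25/0.6132) = -0.32361
  P(3)·log₂(P(3)/Q(3)) = 0.25·log₂(0.25/0.0736) = 0.44104
  P(4)·log₂(P(4)/Q(4)) = 0.25·log₂(0.25/0.0133) = 1.05811

D_KL(P||Q) = -0.06564 - 0.32361 + 0.44104 + 1.05811 = 1.10990 ≈ 1.1099 bits

D_KL(Q||P) = Σ Q(x) log₂(Q(x)/P(x))

Computing term by term:
  Q(1)·log₂(Q(1)/P(1)) = 0.2999·log₂(0.2999/0.25) = 0.07874
  Q(2)·log₂(Q(2)/P(2)) = 0.6132·log₂(0.6132/0.25) = 0.79374
  Q(3)·log₂(Q(3)/P(3)) = 0.0736·log₂(0.0736/0.25) = -0.12984
  Q(4)·log₂(Q(4)/P(4)) = 0.0133·log₂(0.0133/0.25) = -0.05629

D_KL(Q||P) = 0.07874 + 0.79374 - 0.12984 - 0.05629 = 0.68635 ≈ 0.6864 bits

These are NOT equal (difference: 0.4235 bits). KL divergence is asymmetric: D_KL(P||Q) ≠ D_KL(Q||P) in general.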